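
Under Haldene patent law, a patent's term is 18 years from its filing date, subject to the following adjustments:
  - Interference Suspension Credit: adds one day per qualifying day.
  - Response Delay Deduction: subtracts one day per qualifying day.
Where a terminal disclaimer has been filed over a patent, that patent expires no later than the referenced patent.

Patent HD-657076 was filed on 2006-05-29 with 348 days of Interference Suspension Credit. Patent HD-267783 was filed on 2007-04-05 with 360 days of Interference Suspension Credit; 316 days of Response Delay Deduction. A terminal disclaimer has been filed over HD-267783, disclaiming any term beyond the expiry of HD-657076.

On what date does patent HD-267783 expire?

Natural term of HD-267783:
  Base: filing + 18 years → 5 April 2025.
  Interference Suspension Credit: +360 days → 31 March 2026.
  Response Delay Deduction: −316 days → 19 May 2025.
Expiry of referenced patent HD-657076:
  Base: filing + 18 years → 29 May 2024.
  Interference Suspension Credit: +348 days → 12 May 2025.
Terminal disclaimer: HD-267783 expires on the earlier of 19 May 2025 and 12 May 2025.

2025-05-12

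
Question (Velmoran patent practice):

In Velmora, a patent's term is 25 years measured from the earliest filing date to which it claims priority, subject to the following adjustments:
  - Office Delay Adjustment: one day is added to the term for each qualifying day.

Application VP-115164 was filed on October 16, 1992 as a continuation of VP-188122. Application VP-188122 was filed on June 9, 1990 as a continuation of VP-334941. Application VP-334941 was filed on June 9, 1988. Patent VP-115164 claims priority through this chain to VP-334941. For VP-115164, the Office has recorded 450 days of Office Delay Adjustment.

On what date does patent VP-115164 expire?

Earliest priority filing: 9 June 1988.
Base term: 9 June 1988 + 25 years → 9 June 2013.
Office Delay Adjustment: +450 days → 2 September 2014.

September 2, 2014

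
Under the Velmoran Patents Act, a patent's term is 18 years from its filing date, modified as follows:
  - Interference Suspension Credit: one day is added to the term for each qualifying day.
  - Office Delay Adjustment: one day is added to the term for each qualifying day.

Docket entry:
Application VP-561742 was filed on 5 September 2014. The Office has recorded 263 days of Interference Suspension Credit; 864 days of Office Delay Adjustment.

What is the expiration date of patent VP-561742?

2035-10-07

Base term: filing date + 18 years → 5 September 2032.
Interference Suspension Credit: +263 days → 26 May 2033.
Office Delay Adjustment: +864 days → 7 October 2035.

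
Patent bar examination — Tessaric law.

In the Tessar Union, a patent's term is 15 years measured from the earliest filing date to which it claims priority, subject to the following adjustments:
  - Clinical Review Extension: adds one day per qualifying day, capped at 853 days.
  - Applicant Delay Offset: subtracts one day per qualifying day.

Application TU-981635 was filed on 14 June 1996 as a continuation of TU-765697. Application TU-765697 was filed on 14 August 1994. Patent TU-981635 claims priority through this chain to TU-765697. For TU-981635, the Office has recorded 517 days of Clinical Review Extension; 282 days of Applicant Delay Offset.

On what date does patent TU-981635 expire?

April 6, 2010

Earliest priority filing: 14 August 1994.
Base term: 14 August 1994 + 15 years → 14 August 2009.
Clinical Review Extension: 517 days (within the 853-day cap) → +517 days → 13 January 2011.
Applicant Delay Offset: −282 days → 6 April 2010.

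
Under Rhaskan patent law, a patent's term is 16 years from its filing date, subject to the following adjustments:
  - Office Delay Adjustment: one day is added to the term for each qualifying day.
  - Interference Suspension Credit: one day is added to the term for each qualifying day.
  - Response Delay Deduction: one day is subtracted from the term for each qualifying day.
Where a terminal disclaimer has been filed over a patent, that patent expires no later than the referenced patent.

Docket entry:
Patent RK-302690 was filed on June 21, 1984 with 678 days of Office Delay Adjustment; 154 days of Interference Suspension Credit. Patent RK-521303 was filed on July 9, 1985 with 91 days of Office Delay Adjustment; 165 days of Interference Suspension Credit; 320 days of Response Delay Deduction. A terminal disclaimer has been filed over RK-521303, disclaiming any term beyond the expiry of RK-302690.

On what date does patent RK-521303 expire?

Natural term of RK-521303:
  Base: filing + 16 years → 9 July 2001.
  Office Delay Adjustment: +91 days → 8 October 2001.
  Interference Suspension Credit: +165 days → 22 March 2002.
  Response Delay Deduction: −320 days → 6 May 2001.
Expiry of referenced patent RK-302690:
  Base: filing + 16 years → 21 June 2000.
  Office Delay Adjustment: +678 days → 30 April 2002.
  Interference Suspension Credit: +154 days → 1 October 2002.
Terminal disclaimer: RK-521303 expires on the earlier of 6 May 2001 and 1 October 2002.

May 6, 2001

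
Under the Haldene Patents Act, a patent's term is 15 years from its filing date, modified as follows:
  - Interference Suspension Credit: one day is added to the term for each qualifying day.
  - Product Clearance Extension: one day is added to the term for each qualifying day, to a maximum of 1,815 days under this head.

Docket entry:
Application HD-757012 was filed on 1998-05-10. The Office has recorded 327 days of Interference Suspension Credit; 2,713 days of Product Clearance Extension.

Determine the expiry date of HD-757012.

Base term: filing date + 15 years → 10 May 2013.
Interference Suspension Credit: +327 days → 2 April 2014.
Product Clearance Extension: 2713 days claimed exceeds the 1815-day cap, so +1815 days → 22 March 2019.

March 22, 2019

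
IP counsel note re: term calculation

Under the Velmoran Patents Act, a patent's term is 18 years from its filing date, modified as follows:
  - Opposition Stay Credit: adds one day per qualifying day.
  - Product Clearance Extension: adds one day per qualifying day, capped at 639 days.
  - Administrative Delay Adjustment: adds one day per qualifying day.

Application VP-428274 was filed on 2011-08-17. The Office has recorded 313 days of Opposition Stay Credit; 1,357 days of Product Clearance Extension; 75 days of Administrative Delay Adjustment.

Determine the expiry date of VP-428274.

June 9, 2032

Base term: filing date + 18 years → 17 August 2029.
Opposition Stay Credit: +313 days → 26 June 2030.
Product Clearance Extension: 1357 days claimed exceeds the 639-day cap, so +639 days → 26 March 2032.
Administrative Delay Adjustment: +75 days → 9 June 2032.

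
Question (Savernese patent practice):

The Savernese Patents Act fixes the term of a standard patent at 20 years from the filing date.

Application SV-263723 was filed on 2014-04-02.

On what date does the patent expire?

Filing date + 20 years → 2 April 2034.

2034-04-02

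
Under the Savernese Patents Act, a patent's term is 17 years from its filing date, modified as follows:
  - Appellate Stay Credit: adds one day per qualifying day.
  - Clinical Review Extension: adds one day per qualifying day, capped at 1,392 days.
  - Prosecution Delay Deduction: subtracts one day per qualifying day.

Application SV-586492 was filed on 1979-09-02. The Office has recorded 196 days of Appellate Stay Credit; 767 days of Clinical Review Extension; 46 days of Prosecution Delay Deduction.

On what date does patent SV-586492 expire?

Base term: filing date + 17 years → 2 September 1996.
Appellate Stay Credit: +196 days → 17 March 1997.
Clinical Review Extension: 767 days (within the 1392-day cap) → +767 days → 23 April 1999.
Prosecution Delay Deduction: −46 days → 8 March 1999.

1999-03-08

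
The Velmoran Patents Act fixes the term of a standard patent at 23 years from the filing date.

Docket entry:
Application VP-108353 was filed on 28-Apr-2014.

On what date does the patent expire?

April 28, 2037

Filing date + 23 years → 28 April 2037.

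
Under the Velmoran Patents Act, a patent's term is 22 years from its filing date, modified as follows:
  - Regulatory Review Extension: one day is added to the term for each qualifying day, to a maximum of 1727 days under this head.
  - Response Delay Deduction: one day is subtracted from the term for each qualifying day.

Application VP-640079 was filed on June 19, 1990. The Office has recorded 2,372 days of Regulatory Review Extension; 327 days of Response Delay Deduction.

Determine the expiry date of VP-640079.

April 19, 2016

Base term: filing date + 22 years → 19 June 2012.
Regulatory Review Extension: 2372 days claimed exceeds the 1727-day cap, so +1727 days → 12 March 2017.
Response Delay Deduction: −327 days → 19 April 2016.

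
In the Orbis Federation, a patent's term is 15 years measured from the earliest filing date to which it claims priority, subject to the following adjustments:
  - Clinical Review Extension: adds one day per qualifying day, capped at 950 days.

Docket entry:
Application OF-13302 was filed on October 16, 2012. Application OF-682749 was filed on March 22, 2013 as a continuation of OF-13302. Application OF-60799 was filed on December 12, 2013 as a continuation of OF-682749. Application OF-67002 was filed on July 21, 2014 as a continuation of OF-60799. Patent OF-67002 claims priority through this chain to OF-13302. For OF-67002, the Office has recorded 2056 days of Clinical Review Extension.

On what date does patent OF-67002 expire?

Earliest priority filing: 16 October 2012.
Base term: 16 October 2012 + 15 years → 16 October 2027.
Clinical Review Extension: 2056 days claimed exceeds the 950-day cap, so +950 days → 23 May 2030.

2030-05-23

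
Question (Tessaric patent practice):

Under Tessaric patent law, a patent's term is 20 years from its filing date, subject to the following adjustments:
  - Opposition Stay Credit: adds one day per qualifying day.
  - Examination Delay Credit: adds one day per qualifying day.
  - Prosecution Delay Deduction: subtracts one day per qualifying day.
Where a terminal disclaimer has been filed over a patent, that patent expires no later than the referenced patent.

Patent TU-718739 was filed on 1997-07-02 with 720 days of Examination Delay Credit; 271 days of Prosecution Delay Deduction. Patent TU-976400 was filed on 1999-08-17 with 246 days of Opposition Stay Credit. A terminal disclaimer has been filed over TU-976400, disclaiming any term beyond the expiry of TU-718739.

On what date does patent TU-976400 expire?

Natural term of TU-976400:
  Base: filing + 20 years → 17 August 2019.
  Opposition Stay Credit: +246 days → 19 April 2020.
Expiry of referenced patent TU-718739:
  Base: filing + 20 years → 2 July 2017.
  Examination Delay Credit: +720 days → 22 June 2019.
  Prosecution Delay Deduction: −271 days → 24 September 2018.
Terminal disclaimer: TU-976400 expires on the earlier of 19 April 2020 and 24 September 2018.

September 24, 2018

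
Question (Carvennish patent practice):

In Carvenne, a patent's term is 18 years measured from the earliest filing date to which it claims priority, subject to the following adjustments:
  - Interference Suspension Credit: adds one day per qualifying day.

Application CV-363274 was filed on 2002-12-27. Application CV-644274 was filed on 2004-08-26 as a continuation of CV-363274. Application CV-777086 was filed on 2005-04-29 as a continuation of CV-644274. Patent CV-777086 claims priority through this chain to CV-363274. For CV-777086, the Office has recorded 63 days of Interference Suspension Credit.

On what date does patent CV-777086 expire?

Earliest priority filing: 27 December 2002.
Base term: 27 December 2002 + 18 years → 27 December 2020.
Interference Suspension Credit: +63 days → 28 February 2021.

2021-02-28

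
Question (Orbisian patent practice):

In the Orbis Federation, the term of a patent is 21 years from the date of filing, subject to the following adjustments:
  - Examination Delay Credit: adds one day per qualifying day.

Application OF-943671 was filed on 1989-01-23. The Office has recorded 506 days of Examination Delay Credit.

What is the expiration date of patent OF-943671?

Base term: filing date + 21 years → 23 January 2010.
Examination Delay Credit: +506 days → 13 June 2011.

2011-06-13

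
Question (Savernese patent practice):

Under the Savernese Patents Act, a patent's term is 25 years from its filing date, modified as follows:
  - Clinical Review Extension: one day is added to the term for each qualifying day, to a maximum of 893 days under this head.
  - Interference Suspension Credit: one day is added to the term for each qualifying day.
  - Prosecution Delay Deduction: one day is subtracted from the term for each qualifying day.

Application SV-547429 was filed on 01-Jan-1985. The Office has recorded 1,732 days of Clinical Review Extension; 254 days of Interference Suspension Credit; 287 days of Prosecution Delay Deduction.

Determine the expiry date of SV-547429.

Base term: filing date + 25 years → 1 January 2010.
Clinical Review Extension: 1732 days claimed exceeds the 893-day cap, so +893 days → 12 June 2012.
Interference Suspension Credit: +254 days → 21 February 2013.
Prosecution Delay Deduction: −287 days → 10 May 2012.

2012-05-10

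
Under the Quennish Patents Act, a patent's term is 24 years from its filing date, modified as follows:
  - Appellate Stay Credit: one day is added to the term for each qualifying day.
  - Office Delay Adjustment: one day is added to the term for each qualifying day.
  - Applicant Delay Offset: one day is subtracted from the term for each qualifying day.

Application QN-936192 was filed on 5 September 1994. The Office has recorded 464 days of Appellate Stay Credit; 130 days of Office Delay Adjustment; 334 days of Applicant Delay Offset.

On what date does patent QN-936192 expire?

Base term: filing date + 24 years → 5 September 2018.
Appellate Stay Credit: +464 days → 13 December 2019.
Office Delay Adjustment: +130 days → 21 April 2020.
Applicant Delay Offset: −334 days → 23 May 2019.

2019-05-23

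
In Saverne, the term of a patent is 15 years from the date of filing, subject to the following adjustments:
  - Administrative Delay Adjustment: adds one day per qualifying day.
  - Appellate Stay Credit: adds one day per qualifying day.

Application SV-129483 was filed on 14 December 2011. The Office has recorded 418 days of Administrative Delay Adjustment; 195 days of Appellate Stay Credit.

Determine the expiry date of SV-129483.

2028-08-18

Base term: filing date + 15 years → 14 December 2026.
Administrative Delay Adjustment: +418 days → 5 February 2028.
Appellate Stay Credit: +195 days → 18 August 2028.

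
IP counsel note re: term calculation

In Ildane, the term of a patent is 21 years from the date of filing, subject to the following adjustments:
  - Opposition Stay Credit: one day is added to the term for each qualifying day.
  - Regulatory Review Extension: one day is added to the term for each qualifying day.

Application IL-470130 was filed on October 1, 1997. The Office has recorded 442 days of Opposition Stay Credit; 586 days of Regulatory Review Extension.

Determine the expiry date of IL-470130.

Base term: filing date + 21 years → 1 October 2018.
Opposition Stay Credit: +442 days → 17 December 2019.
Regulatory Review Extension: +586 days → 25 July 2021.

July 25, 2021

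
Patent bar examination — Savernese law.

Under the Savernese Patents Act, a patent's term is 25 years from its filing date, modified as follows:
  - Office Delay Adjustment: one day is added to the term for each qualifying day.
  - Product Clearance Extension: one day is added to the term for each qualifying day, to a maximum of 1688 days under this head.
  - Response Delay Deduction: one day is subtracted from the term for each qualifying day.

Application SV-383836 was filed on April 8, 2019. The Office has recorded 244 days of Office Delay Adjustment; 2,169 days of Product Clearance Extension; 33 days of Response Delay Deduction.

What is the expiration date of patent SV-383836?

Base term: filing date + 25 years → 8 April 2044.
Office Delay Adjustment: +244 days → 8 December 2044.
Product Clearance Extension: 2169 days claimed exceeds the 1688-day cap, so +1688 days → 23 July 2049.
Response Delay Deduction: −33 days → 20 June 2049.

June 20, 2049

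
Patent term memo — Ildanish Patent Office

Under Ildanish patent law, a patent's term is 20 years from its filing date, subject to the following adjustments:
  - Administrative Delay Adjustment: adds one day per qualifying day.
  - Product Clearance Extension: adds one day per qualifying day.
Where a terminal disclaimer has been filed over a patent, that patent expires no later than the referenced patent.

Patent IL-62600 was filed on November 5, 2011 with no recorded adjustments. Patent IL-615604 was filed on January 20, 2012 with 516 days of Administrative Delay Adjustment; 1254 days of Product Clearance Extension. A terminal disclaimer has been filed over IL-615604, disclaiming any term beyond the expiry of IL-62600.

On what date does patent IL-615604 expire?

2031-11-05

Natural term of IL-615604:
  Base: filing + 20 years → 20 January 2032.
  Administrative Delay Adjustment: +516 days → 19 June 2033.
  Product Clearance Extension: +1254 days → 24 November 2036.
Expiry of referenced patent IL-62600:
  Base: filing + 20 years → 5 November 2031.
Terminal disclaimer: IL-615604 expires on the earlier of 24 November 2036 and 5 November 2031.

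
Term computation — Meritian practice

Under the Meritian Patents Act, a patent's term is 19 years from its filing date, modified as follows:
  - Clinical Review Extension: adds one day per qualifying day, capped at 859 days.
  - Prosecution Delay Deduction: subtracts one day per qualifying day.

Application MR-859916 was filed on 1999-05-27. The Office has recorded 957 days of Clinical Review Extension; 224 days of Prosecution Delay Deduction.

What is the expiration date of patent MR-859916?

Base term: filing date + 19 years → 27 May 2018.
Clinical Review Extension: 957 days claimed exceeds the 859-day cap, so +859 days → 2 October 2020.
Prosecution Delay Deduction: −224 days → 21 February 2020.

February 21, 2020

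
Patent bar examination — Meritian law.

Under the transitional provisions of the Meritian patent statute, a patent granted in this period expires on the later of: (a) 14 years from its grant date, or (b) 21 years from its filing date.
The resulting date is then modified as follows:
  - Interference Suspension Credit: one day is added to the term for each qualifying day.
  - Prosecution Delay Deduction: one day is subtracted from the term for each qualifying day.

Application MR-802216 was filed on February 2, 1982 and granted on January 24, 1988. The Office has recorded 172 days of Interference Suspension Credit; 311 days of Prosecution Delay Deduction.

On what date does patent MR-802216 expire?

2002-09-16

(a) grant + 14 years → 24 January 2002.
(b) filing + 21 years → 2 February 2003.
Later of the two: 2 February 2003.
Interference Suspension Credit: +172 days → 24 July 2003.
Prosecution Delay Deduction: −311 days → 16 September 2002.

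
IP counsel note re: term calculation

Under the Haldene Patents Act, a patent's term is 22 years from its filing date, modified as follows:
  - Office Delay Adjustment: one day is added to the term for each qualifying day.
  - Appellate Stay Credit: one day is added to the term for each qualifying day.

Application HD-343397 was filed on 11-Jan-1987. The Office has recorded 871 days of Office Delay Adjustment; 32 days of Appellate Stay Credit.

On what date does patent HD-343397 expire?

2011-07-03

Base term: filing date + 22 years → 11 January 2009.
Office Delay Adjustment: +871 days → 1 June 2011.
Appellate Stay Credit: +32 days → 3 July 2011.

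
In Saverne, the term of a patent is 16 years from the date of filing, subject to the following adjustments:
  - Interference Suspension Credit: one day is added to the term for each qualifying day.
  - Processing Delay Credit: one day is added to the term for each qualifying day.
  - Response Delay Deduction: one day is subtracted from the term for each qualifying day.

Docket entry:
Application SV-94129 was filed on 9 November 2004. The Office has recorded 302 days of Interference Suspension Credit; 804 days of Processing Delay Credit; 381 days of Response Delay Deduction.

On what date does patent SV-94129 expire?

Base term: filing date + 16 years → 9 November 2020.
Interference Suspension Credit: +302 days → 7 September 2021.
Processing Delay Credit: +804 days → 20 November 2023.
Response Delay Deduction: −381 days → 4 November 2022.

November 4, 2022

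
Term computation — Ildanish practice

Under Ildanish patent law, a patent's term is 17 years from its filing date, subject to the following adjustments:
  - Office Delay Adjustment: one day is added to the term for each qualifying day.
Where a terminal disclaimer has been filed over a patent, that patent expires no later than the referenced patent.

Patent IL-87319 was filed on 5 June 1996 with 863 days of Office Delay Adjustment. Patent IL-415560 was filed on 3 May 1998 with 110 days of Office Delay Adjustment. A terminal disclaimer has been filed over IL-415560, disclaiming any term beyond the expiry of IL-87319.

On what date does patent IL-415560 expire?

Natural term of IL-415560:
  Base: filing + 17 years → 3 May 2015.
  Office Delay Adjustment: +110 days → 21 August 2015.
Expiry of referenced patent IL-87319:
  Base: filing + 17 years → 5 June 2013.
  Office Delay Adjustment: +863 days → 16 October 2015.
Terminal disclaimer: IL-415560 expires on the earlier of 21 August 2015 and 16 October 2015.

August 21, 2015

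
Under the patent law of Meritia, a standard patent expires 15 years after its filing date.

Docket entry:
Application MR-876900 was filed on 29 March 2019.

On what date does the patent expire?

2034-03-29

Filing date + 15 years → 29 March 2034.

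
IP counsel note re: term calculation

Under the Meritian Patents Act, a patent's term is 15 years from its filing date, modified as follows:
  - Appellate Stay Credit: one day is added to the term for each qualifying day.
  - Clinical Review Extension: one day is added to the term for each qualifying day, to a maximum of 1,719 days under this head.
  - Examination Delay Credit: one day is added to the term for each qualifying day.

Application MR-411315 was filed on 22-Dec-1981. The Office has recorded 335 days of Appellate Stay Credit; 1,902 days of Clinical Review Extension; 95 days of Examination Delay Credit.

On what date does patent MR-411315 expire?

Base term: filing date + 15 years → 22 December 1996.
Appellate Stay Credit: +335 days → 22 November 1997.
Clinical Review Extension: 1902 days claimed exceeds the 1719-day cap, so +1719 days → 7 August 2002.
Examination Delay Credit: +95 days → 10 November 2002.

2002-11-10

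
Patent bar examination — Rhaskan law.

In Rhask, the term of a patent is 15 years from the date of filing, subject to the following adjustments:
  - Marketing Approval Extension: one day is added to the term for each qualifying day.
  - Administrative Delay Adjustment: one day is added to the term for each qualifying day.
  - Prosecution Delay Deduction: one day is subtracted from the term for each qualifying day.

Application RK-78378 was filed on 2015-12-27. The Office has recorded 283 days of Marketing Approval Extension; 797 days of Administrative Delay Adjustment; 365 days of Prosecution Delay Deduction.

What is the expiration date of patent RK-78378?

December 11, 2032

Base term: filing date + 15 years → 27 December 2030.
Marketing Approval Extension: +283 days → 6 October 2031.
Administrative Delay Adjustment: +797 days → 11 December 2033.
Prosecution Delay Deduction: −365 days → 11 December 2032.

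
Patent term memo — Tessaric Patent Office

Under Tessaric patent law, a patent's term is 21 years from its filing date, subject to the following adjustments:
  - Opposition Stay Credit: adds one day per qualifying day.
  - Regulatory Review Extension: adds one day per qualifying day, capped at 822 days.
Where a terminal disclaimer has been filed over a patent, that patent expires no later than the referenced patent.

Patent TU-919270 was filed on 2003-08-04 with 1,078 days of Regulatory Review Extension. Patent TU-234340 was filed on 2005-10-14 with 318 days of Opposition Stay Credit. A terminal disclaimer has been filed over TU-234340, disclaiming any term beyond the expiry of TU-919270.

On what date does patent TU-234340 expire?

2026-11-04

Natural term of TU-234340:
  Base: filing + 21 years → 14 October 2026.
  Opposition Stay Credit: +318 days → 28 August 2027.
Expiry of referenced patent TU-919270:
  Base: filing + 21 years → 4 August 2024.
  Regulatory Review Extension: 1078 days claimed exceeds the 822-day cap, so +822 days → 4 November 2026.
Terminal disclaimer: TU-234340 expires on the earlier of 28 August 2027 and 4 November 2026.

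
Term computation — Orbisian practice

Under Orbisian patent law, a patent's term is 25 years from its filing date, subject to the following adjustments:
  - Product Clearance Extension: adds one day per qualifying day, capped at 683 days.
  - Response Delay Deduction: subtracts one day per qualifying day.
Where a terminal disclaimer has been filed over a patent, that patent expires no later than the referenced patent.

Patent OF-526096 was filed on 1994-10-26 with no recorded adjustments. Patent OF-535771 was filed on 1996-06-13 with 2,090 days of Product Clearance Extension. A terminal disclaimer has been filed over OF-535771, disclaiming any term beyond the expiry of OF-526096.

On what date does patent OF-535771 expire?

October 26, 2019

Natural term of OF-535771:
  Base: filing + 25 years → 13 June 2021.
  Product Clearance Extension: 2090 days claimed exceeds the 683-day cap, so +683 days → 27 April 2023.
Expiry of referenced patent OF-526096:
  Base: filing + 25 years → 26 October 2019.
Terminal disclaimer: OF-535771 expires on the earlier of 27 April 2023 and 26 October 2019.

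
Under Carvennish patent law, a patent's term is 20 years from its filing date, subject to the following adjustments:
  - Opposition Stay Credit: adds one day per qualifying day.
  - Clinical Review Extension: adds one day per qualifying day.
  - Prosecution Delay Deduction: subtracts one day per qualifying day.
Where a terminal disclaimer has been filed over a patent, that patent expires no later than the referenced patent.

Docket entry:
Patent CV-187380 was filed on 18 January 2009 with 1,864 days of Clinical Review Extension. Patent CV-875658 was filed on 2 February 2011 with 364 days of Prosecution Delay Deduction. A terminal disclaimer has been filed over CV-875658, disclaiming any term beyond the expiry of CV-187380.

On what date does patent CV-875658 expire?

February 3, 2030

Natural term of CV-875658:
  Base: filing + 20 years → 2 February 2031.
  Prosecution Delay Deduction: −364 days → 3 February 2030.
Expiry of referenced patent CV-187380:
  Base: filing + 20 years → 18 January 2029.
  Clinical Review Extension: +1864 days → 25 February 2034.
Terminal disclaimer: CV-875658 expires on the earlier of 3 February 2030 and 25 February 2034.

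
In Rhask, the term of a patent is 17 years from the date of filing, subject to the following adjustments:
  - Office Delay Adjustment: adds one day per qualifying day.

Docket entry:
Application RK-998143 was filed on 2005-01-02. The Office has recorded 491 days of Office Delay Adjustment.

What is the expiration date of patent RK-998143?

Base term: filing date + 17 years → 2 January 2022.
Office Delay Adjustment: +491 days → 8 May 2023.

2023-05-08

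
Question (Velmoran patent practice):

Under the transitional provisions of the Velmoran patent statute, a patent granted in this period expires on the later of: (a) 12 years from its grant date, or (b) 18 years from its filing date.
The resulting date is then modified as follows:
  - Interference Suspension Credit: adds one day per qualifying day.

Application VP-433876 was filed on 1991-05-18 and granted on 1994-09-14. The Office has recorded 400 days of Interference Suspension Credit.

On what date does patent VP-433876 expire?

2010-06-22

(a) grant + 12 years → 14 September 2006.
(b) filing + 18 years → 18 May 2009.
Later of the two: 18 May 2009.
Interference Suspension Credit: +400 days → 22 June 2010.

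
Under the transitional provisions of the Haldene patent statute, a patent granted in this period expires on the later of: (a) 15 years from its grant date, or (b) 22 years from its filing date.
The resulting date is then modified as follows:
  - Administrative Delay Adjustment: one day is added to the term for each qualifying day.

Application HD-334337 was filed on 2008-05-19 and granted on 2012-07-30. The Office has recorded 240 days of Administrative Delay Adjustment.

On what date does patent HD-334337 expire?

January 14, 2031

(a) grant + 15 years → 30 July 2027.
(b) filing + 22 years → 19 May 2030.
Later of the two: 19 May 2030.
Administrative Delay Adjustment: +240 days → 14 January 2031.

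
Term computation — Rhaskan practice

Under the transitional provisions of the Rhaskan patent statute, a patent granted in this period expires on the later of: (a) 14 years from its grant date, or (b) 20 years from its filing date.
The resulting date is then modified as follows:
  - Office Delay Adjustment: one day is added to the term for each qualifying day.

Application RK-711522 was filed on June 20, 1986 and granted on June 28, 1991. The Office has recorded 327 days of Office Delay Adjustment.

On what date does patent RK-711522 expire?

(a) grant + 14 years → 28 June 2005.
(b) filing + 20 years → 20 June 2006.
Later of the two: 20 June 2006.
Office Delay Adjustment: +327 days → 13 May 2007.

May 13, 2007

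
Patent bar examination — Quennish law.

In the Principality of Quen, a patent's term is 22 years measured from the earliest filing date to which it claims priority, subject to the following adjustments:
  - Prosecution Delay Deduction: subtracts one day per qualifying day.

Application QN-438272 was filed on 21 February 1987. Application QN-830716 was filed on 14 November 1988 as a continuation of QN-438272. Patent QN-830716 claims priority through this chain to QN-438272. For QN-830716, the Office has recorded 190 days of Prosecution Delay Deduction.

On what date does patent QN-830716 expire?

August 15, 2008

Earliest priority filing: 21 February 1987.
Base term: 21 February 1987 + 22 years → 21 February 2009.
Prosecution Delay Deduction: −190 days → 15 August 2008.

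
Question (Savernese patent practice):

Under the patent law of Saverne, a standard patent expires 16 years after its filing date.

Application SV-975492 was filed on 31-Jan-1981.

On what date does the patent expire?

Filing date + 16 years → 31 January 1997.

1997-01-31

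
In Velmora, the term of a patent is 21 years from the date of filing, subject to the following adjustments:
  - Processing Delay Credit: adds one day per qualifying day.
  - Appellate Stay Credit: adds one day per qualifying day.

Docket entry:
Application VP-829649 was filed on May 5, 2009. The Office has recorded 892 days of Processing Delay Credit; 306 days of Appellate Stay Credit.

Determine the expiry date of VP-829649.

August 15, 2033

Base term: filing date + 21 years → 5 May 2030.
Processing Delay Credit: +892 days → 13 October 2032.
Appellate Stay Credit: +306 days → 15 August 2033.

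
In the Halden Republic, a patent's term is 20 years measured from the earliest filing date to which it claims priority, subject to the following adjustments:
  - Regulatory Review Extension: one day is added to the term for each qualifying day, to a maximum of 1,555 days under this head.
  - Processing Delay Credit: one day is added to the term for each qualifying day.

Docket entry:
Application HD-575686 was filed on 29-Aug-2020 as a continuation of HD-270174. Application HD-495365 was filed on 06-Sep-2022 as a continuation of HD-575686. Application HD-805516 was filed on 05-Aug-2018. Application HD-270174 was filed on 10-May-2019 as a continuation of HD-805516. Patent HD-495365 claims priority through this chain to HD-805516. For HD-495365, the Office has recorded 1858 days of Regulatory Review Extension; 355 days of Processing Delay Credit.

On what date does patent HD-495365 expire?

2043-10-28

Earliest priority filing: 5 August 2018.
Base term: 5 August 2018 + 20 years → 5 August 2038.
Regulatory Review Extension: 1858 days claimed exceeds the 1555-day cap, so +1555 days → 7 November 2042.
Processing Delay Credit: +355 days → 28 October 2043.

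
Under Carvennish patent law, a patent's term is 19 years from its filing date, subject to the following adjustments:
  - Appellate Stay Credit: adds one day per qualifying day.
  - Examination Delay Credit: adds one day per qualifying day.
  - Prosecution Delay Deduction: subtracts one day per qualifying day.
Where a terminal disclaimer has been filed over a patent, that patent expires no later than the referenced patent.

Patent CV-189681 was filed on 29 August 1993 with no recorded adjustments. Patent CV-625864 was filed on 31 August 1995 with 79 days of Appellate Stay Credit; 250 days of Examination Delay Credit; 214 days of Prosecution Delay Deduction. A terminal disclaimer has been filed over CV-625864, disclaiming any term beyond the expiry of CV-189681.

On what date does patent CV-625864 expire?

Natural term of CV-625864:
  Base: filing + 19 years → 31 August 2014.
  Appellate Stay Credit: +79 days → 18 November 2014.
  Examination Delay Credit: +250 days → 26 July 2015.
  Prosecution Delay Deduction: −214 days → 24 December 2014.
Expiry of referenced patent CV-189681:
  Base: filing + 19 years → 29 August 2012.
Terminal disclaimer: CV-625864 expires on the earlier of 24 December 2014 and 29 August 2012.

2012-08-29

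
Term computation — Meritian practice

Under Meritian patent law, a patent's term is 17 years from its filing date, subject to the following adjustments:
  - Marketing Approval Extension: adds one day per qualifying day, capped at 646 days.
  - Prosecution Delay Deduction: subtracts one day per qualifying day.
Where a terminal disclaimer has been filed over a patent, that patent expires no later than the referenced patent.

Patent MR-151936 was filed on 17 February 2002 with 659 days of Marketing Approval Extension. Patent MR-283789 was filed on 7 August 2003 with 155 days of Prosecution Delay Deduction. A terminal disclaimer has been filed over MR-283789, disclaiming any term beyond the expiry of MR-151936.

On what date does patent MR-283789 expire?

2020-03-05

Natural term of MR-283789:
  Base: filing + 17 years → 7 August 2020.
  Prosecution Delay Deduction: −155 days → 5 March 2020.
Expiry of referenced patent MR-151936:
  Base: filing + 17 years → 17 February 2019.
  Marketing Approval Extension: 659 days claimed exceeds the 646-day cap, so +646 days → 24 November 2020.
Terminal disclaimer: MR-283789 expires on the earlier of 5 March 2020 and 24 November 2020.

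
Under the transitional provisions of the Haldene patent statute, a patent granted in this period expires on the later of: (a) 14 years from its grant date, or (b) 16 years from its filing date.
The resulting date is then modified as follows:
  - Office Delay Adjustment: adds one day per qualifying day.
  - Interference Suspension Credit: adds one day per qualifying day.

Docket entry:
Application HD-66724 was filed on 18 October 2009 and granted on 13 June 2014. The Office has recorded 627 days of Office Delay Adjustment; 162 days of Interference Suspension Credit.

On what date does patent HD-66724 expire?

(a) grant + 14 years → 13 June 2028.
(b) filing + 16 years → 18 October 2025.
Later of the two: 13 June 2028.
Office Delay Adjustment: +627 days → 2 March 2030.
Interference Suspension Credit: +162 days → 11 August 2030.

August 11, 2030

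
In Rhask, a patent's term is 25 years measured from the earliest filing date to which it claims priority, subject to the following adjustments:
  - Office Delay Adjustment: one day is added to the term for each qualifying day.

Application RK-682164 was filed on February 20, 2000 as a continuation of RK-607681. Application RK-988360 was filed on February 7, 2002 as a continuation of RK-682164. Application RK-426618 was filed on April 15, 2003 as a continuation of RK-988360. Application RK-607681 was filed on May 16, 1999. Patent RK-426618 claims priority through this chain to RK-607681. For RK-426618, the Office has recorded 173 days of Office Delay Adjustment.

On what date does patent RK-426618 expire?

Earliest priority filing: 16 May 1999.
Base term: 16 May 1999 + 25 years → 16 May 2024.
Office Delay Adjustment: +173 days → 5 November 2024.

2024-11-05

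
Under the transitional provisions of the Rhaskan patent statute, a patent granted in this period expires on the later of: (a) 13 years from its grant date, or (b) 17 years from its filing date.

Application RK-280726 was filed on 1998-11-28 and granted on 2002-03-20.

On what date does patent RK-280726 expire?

November 28, 2015

(a) grant + 13 years → 20 March 2015.
(b) filing + 17 years → 28 November 2015.
Later of the two: 28 November 2015.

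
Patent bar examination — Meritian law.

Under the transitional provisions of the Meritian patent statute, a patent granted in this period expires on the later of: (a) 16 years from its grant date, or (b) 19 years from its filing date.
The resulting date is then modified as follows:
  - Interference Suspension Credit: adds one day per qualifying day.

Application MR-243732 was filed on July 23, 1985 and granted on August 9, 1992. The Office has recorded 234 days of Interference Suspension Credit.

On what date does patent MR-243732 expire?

(a) grant + 16 years → 9 August 2008.
(b) filing + 19 years → 23 July 2004.
Later of the two: 9 August 2008.
Interference Suspension Credit: +234 days → 31 March 2009.

2009-03-31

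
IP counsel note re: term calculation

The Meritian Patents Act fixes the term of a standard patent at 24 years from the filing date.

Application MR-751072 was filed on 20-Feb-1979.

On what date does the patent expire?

February 20, 2003

Filing date + 24 years → 20 February 2003.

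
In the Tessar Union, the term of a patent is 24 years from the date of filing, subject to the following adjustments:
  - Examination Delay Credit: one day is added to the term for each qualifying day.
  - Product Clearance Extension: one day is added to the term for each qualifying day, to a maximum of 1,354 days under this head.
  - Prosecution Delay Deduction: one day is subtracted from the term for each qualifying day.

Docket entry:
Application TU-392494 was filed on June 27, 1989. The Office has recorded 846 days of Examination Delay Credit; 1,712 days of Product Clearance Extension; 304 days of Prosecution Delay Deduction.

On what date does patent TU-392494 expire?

Base term: filing date + 24 years → 27 June 2013.
Examination Delay Credit: +846 days → 21 October 2015.
Product Clearance Extension: 1712 days claimed exceeds the 1354-day cap, so +1354 days → 6 July 2019.
Prosecution Delay Deduction: −304 days → 5 September 2018.

2018-09-05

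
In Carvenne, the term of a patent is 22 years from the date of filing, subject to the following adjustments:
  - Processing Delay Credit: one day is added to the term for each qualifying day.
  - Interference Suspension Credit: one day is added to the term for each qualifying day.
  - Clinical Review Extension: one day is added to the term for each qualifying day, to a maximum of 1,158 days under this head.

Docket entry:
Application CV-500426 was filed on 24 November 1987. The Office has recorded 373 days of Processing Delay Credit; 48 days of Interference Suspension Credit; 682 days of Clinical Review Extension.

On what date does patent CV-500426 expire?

2012-12-01

Base term: filing date + 22 years → 24 November 2009.
Processing Delay Credit: +373 days → 2 December 2010.
Interference Suspension Credit: +48 days → 19 January 2011.
Clinical Review Extension: 682 days (within the 1158-day cap) → +682 days → 1 December 2012.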